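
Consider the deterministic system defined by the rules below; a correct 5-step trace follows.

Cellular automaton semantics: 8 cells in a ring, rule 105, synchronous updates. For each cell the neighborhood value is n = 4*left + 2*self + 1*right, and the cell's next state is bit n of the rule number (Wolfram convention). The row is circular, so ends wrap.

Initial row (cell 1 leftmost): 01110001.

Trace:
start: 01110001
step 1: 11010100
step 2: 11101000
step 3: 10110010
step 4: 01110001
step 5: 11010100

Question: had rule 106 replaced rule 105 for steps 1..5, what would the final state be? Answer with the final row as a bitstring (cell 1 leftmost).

10101101

(re-executing steps 1..5 under rule 106; state before step 1: 01110001)
step 1: 11010010
step 2: 11100101
step 3: 00101011
step 4: 01010111
step 5: 10101101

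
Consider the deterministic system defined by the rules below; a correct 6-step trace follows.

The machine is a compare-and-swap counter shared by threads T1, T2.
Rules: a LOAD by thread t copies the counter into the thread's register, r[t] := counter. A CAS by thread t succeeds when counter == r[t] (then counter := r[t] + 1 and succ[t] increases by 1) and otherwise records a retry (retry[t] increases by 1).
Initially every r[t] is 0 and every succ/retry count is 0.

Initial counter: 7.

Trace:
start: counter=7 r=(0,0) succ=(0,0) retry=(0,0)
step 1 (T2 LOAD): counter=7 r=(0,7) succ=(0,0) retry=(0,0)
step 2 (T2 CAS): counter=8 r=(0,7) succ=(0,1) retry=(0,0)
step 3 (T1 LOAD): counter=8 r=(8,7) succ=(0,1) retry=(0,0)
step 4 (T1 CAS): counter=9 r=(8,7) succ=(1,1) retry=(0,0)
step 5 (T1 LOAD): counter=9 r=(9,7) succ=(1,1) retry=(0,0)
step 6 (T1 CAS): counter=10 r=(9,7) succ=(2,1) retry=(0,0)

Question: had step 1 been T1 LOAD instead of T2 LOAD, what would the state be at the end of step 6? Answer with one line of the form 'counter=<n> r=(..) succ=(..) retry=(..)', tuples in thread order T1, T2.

(re-executing from step 1 with the substitution; state before step 1: counter=7 r=(0,0) succ=(0,0) retry=(0,0))
step 1 (T1 LOAD): counter=7 r=(7,0) succ=(0,0) retry=(0,0)
step 2 (T2 CAS): counter=7 r=(7,0) succ=(0,0) retry=(0,1)
step 3 (T1 LOAD): counter=7 r=(7,0) succ=(0,0) retry=(0,1)
step 4 (T1 CAS): counter=8 r=(7,0) succ=(1,0) retry=(0,1)
step 5 (T1 LOAD): counter=8 r=(8,0) succ=(1,0) retry=(0,1)
step 6 (T1 CAS): counter=9 r=(8,0) succ=(2,0) retry=(0,1)

counter=9 r=(8,0) succ=(2,0) retry=(0,1)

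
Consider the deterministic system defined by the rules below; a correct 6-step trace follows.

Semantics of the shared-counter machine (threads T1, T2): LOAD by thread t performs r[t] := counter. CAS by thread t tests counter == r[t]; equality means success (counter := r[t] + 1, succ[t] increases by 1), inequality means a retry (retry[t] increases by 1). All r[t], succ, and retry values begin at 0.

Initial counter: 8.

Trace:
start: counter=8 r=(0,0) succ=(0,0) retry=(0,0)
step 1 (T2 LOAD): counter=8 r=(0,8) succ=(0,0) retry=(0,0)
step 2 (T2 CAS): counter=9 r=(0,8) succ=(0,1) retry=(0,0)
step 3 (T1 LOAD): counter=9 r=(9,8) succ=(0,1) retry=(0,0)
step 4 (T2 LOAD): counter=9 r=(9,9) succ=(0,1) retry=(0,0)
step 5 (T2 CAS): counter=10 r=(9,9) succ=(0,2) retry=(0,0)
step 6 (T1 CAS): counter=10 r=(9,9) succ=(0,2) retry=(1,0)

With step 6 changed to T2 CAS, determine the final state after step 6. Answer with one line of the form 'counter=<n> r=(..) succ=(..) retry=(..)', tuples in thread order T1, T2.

(re-executing from step 6 with the substitution; state before step 6: counter=10 r=(9,9) succ=(0,2) retry=(0,0))
step 6 (T2 CAS): counter=10 r=(9,9) succ=(0,2) retry=(0,1)

counter=10 r=(9,9) succ=(0,2) retry=(0,1)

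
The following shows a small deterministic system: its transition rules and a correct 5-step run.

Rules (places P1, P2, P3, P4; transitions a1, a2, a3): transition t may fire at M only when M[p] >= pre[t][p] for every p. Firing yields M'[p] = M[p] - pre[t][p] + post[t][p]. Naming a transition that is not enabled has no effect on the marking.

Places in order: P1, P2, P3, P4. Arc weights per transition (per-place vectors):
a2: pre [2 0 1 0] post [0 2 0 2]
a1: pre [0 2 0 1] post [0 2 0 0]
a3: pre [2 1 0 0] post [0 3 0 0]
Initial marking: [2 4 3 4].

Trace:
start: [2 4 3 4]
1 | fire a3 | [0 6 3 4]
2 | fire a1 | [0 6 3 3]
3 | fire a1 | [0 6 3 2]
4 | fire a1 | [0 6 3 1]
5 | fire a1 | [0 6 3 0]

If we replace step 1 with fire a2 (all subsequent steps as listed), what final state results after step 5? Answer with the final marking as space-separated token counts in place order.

(re-executing from step 1 with the substitution; state before step 1: [2 4 3 4])
1 | fire a2 | [0 6 2 6]
2 | fire a1 | [0 6 2 5]
3 | fire a1 | [0 6 2 4]
4 | fire a1 | [0 6 2 3]
5 | fire a1 | [0 6 2 2]

0 6 2 2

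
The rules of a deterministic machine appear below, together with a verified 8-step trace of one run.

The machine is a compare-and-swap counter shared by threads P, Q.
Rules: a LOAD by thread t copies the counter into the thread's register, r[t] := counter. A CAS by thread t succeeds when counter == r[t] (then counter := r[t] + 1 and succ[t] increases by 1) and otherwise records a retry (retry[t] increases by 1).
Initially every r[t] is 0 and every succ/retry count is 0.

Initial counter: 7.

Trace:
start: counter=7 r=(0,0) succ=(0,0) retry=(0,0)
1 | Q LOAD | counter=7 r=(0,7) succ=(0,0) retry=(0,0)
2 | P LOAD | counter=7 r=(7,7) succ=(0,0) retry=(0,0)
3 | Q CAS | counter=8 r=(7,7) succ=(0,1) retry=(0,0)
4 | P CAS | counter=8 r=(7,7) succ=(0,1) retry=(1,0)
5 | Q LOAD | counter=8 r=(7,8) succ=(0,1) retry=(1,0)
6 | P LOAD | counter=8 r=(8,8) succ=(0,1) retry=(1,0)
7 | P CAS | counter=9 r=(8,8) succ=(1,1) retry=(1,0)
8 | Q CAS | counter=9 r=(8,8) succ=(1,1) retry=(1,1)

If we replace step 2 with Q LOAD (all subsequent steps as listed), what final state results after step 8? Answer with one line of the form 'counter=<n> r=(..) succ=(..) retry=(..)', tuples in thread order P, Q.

(re-executing from step 2 with the substitution; state before step 2: counter=7 r=(0,7) succ=(0,0) retry=(0,0))
2 | Q LOAD | counter=7 r=(0,7) succ=(0,0) retry=(0,0)
3 | Q CAS | counter=8 r=(0,7) succ=(0,1) retry=(0,0)
4 | P CAS | counter=8 r=(0,7) succ=(0,1) retry=(1,0)
5 | Q LOAD | counter=8 r=(0,8) succ=(0,1) retry=(1,0)
6 | P LOAD | counter=8 r=(8,8) succ=(0,1) retry=(1,0)
7 | P CAS | counter=9 r=(8,8) succ=(1,1) retry=(1,0)
8 | Q CAS | counter=9 r=(8,8) succ=(1,1) retry=(1,1)

counter=9 r=(8,8) succ=(1,1) retry=(1,1)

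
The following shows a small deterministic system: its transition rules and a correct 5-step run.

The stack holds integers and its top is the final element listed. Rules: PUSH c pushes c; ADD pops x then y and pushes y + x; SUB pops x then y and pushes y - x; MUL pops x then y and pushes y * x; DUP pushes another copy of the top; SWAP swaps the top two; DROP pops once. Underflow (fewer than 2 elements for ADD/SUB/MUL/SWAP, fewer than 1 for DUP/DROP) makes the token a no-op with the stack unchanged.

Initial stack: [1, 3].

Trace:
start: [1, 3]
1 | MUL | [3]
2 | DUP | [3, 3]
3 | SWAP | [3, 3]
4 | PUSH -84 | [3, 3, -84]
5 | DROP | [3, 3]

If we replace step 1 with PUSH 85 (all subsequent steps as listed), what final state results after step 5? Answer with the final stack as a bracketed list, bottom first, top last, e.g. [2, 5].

[1, 3, 85, 85]

(re-executing from step 1 with the substitution; state before step 1: [1, 3])
1 | PUSH 85 | [1, 3, 85]
2 | DUP | [1, 3, 85, 85]
3 | SWAP | [1, 3, 85, 85]
4 | PUSH -84 | [1, 3, 85, 85, -84]
5 | DROP | [1, 3, 85, 85]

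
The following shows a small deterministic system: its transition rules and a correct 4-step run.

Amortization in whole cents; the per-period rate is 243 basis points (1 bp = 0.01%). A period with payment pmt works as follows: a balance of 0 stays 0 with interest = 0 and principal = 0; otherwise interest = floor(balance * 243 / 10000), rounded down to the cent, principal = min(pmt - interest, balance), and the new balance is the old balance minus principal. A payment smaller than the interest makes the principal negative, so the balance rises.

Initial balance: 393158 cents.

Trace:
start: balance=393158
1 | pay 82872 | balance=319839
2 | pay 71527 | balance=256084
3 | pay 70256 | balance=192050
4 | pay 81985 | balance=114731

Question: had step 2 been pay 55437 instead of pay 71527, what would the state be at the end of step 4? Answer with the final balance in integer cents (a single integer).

(re-executing from step 2 with the substitution; state before step 2: balance=319839)
2 | pay 55437 | balance=272174
3 | pay 70256 | balance=208531
4 | pay 81985 | balance=131613

131613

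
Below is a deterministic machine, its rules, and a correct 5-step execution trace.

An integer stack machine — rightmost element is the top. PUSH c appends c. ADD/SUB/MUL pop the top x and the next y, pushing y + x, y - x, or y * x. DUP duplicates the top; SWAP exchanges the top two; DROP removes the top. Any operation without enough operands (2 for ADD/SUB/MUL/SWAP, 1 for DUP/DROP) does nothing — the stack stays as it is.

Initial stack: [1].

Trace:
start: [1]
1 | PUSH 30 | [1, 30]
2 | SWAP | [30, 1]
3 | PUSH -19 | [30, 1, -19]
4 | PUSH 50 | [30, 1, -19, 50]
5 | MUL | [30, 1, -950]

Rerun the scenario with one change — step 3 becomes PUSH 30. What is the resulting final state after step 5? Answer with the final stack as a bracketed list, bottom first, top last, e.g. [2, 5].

(re-executing from step 3 with the substitution; state before step 3: [30, 1])
3 | PUSH 30 | [30, 1, 30]
4 | PUSH 50 | [30, 1, 30, 50]
5 | MUL | [30, 1, 1500]

[30, 1, 1500]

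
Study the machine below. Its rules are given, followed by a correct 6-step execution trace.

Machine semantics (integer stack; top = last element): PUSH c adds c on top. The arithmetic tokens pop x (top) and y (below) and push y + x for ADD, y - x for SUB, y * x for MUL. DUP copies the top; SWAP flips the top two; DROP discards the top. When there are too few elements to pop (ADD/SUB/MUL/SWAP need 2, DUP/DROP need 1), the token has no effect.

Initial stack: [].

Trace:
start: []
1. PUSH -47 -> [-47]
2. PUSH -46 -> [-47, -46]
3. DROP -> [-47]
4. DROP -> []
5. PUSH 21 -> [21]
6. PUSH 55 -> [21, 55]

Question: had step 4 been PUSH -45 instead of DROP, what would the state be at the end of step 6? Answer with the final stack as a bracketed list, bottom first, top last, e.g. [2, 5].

[-47, -45, 21, 55]

(re-executing from step 4 with the substitution; state before step 4: [-47])
4. PUSH -45 -> [-47, -45]
5. PUSH 21 -> [-47, -45, 21]
6. PUSH 55 -> [-47, -45, 21, 55]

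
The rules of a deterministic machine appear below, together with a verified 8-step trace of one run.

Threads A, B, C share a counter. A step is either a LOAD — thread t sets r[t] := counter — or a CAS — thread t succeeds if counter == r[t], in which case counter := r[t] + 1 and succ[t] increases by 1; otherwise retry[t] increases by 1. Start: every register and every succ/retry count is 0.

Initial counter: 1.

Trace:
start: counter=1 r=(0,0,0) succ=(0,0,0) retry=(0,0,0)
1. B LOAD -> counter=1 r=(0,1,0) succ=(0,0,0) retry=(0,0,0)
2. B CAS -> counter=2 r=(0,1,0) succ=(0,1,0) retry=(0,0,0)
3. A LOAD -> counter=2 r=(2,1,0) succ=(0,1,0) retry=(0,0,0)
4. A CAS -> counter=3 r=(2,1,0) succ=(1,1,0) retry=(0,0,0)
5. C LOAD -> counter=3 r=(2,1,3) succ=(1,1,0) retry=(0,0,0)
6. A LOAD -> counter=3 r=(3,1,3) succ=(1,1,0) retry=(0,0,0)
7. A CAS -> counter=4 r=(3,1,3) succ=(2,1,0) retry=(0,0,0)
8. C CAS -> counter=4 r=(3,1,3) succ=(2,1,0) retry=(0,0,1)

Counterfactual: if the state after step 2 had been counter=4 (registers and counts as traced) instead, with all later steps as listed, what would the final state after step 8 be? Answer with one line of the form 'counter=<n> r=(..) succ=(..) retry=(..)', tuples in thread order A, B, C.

state after step 2 := counter=4 r=(0,1,0) succ=(0,1,0) retry=(0,0,0)
3. A LOAD -> counter=4 r=(4,1,0) succ=(0,1,0) retry=(0,0,0)
4. A CAS -> counter=5 r=(4,1,0) succ=(1,1,0) retry=(0,0,0)
5. C LOAD -> counter=5 r=(4,1,5) succ=(1,1,0) retry=(0,0,0)
6. A LOAD -> counter=5 r=(5,1,5) succ=(1,1,0) retry=(0,0,0)
7. A CAS -> counter=6 r=(5,1,5) succ=(2,1,0) retry=(0,0,0)
8. C CAS -> counter=6 r=(5,1,5) succ=(2,1,0) retry=(0,0,1)

counter=6 r=(5,1,5) succ=(2,1,0) retry=(0,0,1)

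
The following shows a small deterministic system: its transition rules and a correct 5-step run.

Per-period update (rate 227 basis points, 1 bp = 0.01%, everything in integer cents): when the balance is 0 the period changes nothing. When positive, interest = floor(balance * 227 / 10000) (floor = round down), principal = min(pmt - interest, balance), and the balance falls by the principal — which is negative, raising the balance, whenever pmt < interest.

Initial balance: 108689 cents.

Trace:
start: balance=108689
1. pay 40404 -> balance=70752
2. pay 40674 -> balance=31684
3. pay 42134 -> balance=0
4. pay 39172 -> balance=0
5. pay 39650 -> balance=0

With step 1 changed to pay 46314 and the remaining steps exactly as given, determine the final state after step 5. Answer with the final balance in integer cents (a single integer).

(re-executing from step 1 with the substitution; state before step 1: balance=108689)
1. pay 46314 -> balance=64842
2. pay 40674 -> balance=25639
3. pay 42134 -> balance=0
4. pay 39172 -> balance=0
5. pay 39650 -> balance=0

0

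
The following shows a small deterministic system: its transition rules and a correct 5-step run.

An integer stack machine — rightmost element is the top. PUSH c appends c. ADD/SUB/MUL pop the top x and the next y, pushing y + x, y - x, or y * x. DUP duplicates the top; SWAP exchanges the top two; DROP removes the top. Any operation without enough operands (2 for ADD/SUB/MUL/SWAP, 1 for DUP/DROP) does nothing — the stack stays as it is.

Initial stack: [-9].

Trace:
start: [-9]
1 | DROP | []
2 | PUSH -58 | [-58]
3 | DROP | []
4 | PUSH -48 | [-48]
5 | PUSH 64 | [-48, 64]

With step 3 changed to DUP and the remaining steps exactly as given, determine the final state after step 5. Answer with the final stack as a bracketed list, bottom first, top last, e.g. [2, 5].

[-58, -58, -48, 64]

(re-executing from step 3 with the substitution; state before step 3: [-58])
3 | DUP | [-58, -58]
4 | PUSH -48 | [-58, -58, -48]
5 | PUSH 64 | [-58, -58, -48, 64]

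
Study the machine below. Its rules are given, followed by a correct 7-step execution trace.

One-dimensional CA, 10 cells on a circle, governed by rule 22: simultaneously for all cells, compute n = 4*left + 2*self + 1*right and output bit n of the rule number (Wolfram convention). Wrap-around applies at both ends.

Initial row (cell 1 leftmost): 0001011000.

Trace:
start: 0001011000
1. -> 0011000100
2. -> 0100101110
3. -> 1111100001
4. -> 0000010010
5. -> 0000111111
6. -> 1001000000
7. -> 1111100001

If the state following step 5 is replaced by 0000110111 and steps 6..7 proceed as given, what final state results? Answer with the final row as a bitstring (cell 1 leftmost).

state after step 5 := 0000110111
6. -> 1001000000
7. -> 1111100001

1111100001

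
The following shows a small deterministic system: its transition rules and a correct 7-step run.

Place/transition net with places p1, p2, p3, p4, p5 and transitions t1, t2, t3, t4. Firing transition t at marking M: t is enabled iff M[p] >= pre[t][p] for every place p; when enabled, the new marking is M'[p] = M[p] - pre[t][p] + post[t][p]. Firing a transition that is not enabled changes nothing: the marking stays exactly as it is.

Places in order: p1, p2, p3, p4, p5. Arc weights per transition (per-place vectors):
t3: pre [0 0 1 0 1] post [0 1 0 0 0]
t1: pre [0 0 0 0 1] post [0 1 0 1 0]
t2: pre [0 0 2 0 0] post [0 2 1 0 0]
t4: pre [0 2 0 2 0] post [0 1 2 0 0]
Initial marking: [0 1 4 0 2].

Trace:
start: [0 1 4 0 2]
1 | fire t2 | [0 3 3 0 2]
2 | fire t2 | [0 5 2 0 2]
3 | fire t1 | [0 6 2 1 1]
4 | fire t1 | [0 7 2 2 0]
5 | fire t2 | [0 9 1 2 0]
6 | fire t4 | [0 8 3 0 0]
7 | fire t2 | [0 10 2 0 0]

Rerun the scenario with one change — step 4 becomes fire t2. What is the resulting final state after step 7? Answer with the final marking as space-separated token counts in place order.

(re-executing from step 4 with the substitution; state before step 4: [0 6 2 1 1])
4 | fire t2 | [0 8 1 1 1]
5 | fire t2 | [0 8 1 1 1]
6 | fire t4 | [0 8 1 1 1]
7 | fire t2 | [0 8 1 1 1]

0 8 1 1 1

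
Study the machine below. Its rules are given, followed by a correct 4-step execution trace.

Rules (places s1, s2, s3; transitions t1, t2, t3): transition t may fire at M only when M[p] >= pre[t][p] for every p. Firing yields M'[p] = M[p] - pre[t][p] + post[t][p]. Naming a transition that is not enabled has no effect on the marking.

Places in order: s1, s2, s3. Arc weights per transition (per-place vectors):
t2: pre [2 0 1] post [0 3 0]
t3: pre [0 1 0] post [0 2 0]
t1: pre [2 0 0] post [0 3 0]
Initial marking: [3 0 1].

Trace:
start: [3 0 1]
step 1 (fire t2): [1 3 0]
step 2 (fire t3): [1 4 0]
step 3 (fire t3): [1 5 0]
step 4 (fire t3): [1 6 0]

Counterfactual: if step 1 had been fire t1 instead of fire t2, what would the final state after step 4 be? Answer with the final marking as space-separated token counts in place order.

(re-executing from step 1 with the substitution; state before step 1: [3 0 1])
step 1 (fire t1): [1 3 1]
step 2 (fire t3): [1 4 1]
step 3 (fire t3): [1 5 1]
step 4 (fire t3): [1 6 1]

1 6 1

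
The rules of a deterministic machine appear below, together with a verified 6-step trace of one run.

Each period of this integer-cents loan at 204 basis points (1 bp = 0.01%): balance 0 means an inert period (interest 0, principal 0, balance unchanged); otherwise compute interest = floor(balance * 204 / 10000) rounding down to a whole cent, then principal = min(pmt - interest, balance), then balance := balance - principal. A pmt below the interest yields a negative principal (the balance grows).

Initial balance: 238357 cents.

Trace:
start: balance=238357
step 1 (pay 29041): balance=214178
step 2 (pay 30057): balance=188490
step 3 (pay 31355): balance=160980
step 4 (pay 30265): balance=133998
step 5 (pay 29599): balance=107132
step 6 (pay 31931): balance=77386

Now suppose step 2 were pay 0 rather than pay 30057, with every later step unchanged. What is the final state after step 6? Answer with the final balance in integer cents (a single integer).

(re-executing from step 2 with the substitution; state before step 2: balance=214178)
step 2 (pay 0): balance=218547
step 3 (pay 31355): balance=191650
step 4 (pay 30265): balance=165294
step 5 (pay 29599): balance=139066
step 6 (pay 31931): balance=109971

109971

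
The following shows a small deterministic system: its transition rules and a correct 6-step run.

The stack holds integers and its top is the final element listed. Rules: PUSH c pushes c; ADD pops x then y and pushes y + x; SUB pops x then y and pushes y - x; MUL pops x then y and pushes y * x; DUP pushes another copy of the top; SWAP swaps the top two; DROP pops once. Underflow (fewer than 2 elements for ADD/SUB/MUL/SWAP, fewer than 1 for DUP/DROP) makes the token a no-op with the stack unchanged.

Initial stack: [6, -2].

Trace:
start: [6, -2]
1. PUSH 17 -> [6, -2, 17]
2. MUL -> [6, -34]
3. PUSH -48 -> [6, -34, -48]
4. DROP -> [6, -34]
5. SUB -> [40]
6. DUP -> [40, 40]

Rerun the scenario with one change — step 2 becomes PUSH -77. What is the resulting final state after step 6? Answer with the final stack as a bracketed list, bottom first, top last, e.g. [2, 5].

(re-executing from step 2 with the substitution; state before step 2: [6, -2, 17])
2. PUSH -77 -> [6, -2, 17, -77]
3. PUSH -48 -> [6, -2, 17, -77, -48]
4. DROP -> [6, -2, 17, -77]
5. SUB -> [6, -2, 94]
6. DUP -> [6, -2, 94, 94]

[6, -2, 94, 94]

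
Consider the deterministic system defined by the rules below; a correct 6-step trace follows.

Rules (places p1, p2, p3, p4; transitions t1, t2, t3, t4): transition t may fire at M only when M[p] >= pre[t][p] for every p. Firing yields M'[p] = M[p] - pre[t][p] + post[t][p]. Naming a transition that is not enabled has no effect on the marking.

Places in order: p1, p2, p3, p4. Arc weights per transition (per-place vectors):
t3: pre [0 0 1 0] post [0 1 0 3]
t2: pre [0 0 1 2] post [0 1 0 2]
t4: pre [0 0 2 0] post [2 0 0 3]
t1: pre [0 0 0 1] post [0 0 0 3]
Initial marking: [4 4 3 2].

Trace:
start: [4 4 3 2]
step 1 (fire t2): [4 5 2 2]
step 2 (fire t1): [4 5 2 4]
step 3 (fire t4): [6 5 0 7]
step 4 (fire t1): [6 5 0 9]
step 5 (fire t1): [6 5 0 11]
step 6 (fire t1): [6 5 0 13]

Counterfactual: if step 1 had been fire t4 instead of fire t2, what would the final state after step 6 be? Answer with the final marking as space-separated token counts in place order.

(re-executing from step 1 with the substitution; state before step 1: [4 4 3 2])
step 1 (fire t4): [6 4 1 5]
step 2 (fire t1): [6 4 1 7]
step 3 (fire t4): [6 4 1 7]
step 4 (fire t1): [6 4 1 9]
step 5 (fire t1): [6 4 1 11]
step 6 (fire t1): [6 4 1 13]

6 4 1 13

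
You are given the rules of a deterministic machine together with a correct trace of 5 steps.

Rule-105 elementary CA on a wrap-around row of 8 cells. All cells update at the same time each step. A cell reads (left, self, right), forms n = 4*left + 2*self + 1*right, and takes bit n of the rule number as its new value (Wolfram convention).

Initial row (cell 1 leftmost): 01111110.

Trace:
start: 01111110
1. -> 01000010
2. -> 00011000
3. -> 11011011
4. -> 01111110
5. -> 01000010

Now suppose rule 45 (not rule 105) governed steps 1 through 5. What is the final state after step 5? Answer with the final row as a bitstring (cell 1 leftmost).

10110101

(re-executing steps 1..5 under rule 45; state before step 1: 01111110)
1. -> 01000000
2. -> 01011111
3. -> 11110000
4. -> 10000110
5. -> 10110101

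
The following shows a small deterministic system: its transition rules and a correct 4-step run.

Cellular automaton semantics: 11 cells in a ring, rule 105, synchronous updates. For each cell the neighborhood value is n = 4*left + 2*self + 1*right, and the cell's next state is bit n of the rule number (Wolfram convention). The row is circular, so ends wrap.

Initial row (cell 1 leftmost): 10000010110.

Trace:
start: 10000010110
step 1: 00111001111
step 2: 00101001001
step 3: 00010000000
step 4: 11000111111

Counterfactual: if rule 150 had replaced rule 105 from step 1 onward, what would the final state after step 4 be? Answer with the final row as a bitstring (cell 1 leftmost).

11000111111

(re-executing steps 1..4 under rule 150; state before step 1: 10000010110)
step 1: 11000110000
step 2: 00101001001
step 3: 11101111111
step 4: 11000111111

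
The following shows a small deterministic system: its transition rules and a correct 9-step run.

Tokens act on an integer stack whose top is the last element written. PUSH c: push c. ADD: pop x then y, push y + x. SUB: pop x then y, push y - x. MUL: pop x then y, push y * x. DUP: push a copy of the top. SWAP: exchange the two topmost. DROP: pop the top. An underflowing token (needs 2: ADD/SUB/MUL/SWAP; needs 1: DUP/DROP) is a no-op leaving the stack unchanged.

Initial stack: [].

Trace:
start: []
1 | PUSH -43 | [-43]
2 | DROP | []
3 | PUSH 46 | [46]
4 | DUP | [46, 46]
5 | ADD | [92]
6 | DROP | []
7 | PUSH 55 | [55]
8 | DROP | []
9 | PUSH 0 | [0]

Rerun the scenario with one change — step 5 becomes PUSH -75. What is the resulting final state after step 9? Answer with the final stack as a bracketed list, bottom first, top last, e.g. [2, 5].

(re-executing from step 5 with the substitution; state before step 5: [46, 46])
5 | PUSH -75 | [46, 46, -75]
6 | DROP | [46, 46]
7 | PUSH 55 | [46, 46, 55]
8 | DROP | [46, 46]
9 | PUSH 0 | [46, 46, 0]

[46, 46, 0]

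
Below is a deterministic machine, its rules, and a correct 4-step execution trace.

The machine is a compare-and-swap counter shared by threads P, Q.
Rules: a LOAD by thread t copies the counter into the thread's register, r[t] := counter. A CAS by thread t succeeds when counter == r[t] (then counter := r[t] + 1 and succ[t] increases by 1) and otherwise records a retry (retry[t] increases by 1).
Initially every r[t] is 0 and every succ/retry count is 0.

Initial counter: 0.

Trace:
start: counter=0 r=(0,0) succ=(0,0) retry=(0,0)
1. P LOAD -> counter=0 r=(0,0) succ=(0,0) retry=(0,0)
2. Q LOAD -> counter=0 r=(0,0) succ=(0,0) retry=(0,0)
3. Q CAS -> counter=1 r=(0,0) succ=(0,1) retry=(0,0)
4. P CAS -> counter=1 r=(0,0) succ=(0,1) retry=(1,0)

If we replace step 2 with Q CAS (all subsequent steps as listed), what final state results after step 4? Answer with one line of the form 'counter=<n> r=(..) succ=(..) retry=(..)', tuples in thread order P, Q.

counter=1 r=(0,0) succ=(0,1) retry=(1,1)

(re-executing from step 2 with the substitution; state before step 2: counter=0 r=(0,0) succ=(0,0) retry=(0,0))
2. Q CAS -> counter=1 r=(0,0) succ=(0,1) retry=(0,0)
3. Q CAS -> counter=1 r=(0,0) succ=(0,1) retry=(0,1)
4. P CAS -> counter=1 r=(0,0) succ=(0,1) retry=(1,1)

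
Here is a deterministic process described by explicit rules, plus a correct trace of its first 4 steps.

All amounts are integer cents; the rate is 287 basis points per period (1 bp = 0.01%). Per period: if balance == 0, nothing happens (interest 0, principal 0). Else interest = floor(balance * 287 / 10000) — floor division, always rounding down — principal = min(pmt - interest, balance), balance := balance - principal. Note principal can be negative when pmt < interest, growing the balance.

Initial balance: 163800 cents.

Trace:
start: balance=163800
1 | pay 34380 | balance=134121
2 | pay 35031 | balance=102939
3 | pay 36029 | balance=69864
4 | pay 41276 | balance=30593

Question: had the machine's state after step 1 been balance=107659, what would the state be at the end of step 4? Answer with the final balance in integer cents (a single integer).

state after step 1 := balance=107659
2 | pay 35031 | balance=75717
3 | pay 36029 | balance=41861
4 | pay 41276 | balance=1786

1786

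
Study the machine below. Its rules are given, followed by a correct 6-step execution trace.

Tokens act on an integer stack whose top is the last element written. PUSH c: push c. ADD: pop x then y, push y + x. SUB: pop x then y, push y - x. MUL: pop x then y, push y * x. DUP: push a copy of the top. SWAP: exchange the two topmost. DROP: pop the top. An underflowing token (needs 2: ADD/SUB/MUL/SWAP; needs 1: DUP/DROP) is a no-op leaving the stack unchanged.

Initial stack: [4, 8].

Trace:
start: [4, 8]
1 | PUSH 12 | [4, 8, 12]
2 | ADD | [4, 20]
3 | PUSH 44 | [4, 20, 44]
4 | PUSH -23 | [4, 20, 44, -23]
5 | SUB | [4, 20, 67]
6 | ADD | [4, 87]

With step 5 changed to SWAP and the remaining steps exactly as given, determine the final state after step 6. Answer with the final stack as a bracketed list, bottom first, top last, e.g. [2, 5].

[4, 20, 21]

(re-executing from step 5 with the substitution; state before step 5: [4, 20, 44, -23])
5 | SWAP | [4, 20, -23, 44]
6 | ADD | [4, 20, 21]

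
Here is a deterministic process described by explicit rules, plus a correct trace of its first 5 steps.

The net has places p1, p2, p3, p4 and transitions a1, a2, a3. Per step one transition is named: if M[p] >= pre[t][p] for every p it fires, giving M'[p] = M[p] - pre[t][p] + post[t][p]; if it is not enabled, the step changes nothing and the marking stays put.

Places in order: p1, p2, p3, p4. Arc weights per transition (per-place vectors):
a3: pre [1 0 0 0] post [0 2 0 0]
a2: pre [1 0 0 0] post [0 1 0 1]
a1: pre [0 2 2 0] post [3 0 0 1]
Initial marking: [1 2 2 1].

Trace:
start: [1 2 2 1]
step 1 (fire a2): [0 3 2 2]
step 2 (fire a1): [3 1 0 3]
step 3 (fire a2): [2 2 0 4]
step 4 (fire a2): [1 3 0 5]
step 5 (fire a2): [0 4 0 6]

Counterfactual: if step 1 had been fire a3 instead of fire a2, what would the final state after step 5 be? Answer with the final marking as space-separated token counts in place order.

(re-executing from step 1 with the substitution; state before step 1: [1 2 2 1])
step 1 (fire a3): [0 4 2 1]
step 2 (fire a1): [3 2 0 2]
step 3 (fire a2): [2 3 0 3]
step 4 (fire a2): [1 4 0 4]
step 5 (fire a2): [0 5 0 5]

0 5 0 5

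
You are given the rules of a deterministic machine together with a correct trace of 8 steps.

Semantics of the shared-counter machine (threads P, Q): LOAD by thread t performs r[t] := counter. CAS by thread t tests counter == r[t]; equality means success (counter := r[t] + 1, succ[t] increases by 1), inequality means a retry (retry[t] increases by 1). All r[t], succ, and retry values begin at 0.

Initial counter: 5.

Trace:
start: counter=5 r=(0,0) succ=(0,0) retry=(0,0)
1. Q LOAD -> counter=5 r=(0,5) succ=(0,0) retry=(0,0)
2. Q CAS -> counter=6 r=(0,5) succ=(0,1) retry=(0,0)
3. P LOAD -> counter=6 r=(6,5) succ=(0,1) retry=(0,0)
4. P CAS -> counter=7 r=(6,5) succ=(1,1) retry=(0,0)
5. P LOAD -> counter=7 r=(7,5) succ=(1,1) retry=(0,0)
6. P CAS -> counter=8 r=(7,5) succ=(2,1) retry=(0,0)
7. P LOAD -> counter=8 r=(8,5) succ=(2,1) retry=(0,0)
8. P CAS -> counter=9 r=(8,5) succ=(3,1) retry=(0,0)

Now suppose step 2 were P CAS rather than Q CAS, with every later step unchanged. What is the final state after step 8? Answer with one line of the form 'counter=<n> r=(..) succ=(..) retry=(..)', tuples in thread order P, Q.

counter=8 r=(7,5) succ=(3,0) retry=(1,0)

(re-executing from step 2 with the substitution; state before step 2: counter=5 r=(0,5) succ=(0,0) retry=(0,0))
2. P CAS -> counter=5 r=(0,5) succ=(0,0) retry=(1,0)
3. P LOAD -> counter=5 r=(5,5) succ=(0,0) retry=(1,0)
4. P CAS -> counter=6 r=(5,5) succ=(1,0) retry=(1,0)
5. P LOAD -> counter=6 r=(6,5) succ=(1,0) retry=(1,0)
6. P CAS -> counter=7 r=(6,5) succ=(2,0) retry=(1,0)
7. P LOAD -> counter=7 r=(7,5) succ=(2,0) retry=(1,0)
8. P CAS -> counter=8 r=(7,5) succ=(3,0) retry=(1,0)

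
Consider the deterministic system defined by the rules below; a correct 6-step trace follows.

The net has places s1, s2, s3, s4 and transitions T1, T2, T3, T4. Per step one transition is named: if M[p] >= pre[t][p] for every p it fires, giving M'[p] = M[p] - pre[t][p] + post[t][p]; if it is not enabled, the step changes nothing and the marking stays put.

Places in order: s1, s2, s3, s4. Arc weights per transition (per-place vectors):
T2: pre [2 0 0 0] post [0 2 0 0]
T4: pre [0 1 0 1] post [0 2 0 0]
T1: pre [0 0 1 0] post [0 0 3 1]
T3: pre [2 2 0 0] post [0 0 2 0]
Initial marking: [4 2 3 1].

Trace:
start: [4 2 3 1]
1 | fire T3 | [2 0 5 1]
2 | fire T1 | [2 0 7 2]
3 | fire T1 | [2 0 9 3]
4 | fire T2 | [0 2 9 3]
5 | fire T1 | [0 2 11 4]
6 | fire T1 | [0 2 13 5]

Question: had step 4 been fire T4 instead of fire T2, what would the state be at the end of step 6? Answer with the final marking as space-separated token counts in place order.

(re-executing from step 4 with the substitution; state before step 4: [2 0 9 3])
4 | fire T4 | [2 0 9 3]
5 | fire T1 | [2 0 11 4]
6 | fire T1 | [2 0 13 5]

2 0 13 5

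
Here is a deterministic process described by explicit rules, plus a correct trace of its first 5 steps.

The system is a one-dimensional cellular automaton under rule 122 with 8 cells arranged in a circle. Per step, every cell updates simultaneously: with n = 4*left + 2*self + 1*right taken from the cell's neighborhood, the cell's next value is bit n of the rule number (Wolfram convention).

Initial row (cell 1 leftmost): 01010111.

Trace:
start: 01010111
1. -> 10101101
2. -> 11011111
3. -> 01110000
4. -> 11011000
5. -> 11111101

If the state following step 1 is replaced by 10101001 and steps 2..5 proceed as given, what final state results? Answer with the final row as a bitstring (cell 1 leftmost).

10000011

state after step 1 := 10101001
2. -> 11010111
3. -> 01101100
4. -> 11111110
5. -> 10000011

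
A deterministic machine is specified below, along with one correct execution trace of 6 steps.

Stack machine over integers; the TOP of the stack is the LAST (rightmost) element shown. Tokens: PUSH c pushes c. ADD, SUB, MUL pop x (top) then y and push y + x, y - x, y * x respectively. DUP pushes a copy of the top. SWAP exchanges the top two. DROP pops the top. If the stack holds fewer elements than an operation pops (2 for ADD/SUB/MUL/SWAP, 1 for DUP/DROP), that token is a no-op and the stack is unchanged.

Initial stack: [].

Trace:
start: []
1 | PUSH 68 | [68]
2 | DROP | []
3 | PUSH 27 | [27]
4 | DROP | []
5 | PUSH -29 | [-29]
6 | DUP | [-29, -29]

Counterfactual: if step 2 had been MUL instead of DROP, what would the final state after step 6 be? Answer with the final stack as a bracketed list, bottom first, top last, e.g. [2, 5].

(re-executing from step 2 with the substitution; state before step 2: [68])
2 | MUL | [68]
3 | PUSH 27 | [68, 27]
4 | DROP | [68]
5 | PUSH -29 | [68, -29]
6 | DUP | [68, -29, -29]

[68, -29, -29]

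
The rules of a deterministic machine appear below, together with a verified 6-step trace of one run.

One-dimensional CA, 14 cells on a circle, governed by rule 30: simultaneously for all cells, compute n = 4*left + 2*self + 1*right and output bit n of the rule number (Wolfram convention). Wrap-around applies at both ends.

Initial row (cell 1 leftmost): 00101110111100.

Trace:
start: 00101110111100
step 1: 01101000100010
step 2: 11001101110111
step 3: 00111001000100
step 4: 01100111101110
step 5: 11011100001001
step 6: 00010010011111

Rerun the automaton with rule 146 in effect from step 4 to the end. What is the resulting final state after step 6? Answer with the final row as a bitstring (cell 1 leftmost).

01000000000010

(re-executing steps 4..6 under rule 146; state before step 4: 00111001000100)
step 4: 01010110101010
step 5: 10000000000001
step 6: 01000000000010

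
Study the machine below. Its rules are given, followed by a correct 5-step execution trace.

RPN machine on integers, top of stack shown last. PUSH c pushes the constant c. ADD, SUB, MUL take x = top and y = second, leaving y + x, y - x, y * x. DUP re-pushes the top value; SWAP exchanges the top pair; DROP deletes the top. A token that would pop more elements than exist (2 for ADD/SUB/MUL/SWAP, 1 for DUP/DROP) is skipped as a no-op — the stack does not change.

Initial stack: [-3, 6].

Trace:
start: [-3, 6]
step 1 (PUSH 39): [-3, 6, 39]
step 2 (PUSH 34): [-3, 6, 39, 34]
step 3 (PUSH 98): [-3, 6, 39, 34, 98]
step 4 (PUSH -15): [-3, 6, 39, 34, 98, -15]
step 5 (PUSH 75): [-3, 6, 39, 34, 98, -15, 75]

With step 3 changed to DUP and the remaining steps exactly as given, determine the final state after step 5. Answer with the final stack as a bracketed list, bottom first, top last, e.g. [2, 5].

(re-executing from step 3 with the substitution; state before step 3: [-3, 6, 39, 34])
step 3 (DUP): [-3, 6, 39, 34, 34]
step 4 (PUSH -15): [-3, 6, 39, 34, 34, -15]
step 5 (PUSH 75): [-3, 6, 39, 34, 34, -15, 75]

[-3, 6, 39, 34, 34, -15, 75]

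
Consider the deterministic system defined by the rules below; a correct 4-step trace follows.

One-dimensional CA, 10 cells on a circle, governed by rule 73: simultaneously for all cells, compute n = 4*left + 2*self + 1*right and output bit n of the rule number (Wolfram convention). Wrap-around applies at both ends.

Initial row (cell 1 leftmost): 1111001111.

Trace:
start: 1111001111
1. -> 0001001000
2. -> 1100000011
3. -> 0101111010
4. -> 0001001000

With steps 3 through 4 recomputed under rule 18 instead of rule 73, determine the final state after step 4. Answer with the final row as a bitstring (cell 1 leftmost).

0101001010

(re-executing steps 3..4 under rule 18; state before step 3: 1100000011)
3. -> 0010000100
4. -> 0101001010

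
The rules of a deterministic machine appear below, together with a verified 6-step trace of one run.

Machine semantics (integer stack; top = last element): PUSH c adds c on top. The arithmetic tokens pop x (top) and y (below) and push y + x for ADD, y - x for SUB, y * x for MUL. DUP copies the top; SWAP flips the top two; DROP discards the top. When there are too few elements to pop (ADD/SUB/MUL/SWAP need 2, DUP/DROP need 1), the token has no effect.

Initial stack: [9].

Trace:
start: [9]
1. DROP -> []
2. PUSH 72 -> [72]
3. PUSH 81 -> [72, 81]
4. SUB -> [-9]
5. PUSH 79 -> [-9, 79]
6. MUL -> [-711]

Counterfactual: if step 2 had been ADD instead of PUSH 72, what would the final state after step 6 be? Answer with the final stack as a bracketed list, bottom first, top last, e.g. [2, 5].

[6399]

(re-executing from step 2 with the substitution; state before step 2: [])
2. ADD -> []
3. PUSH 81 -> [81]
4. SUB -> [81]
5. PUSH 79 -> [81, 79]
6. MUL -> [6399]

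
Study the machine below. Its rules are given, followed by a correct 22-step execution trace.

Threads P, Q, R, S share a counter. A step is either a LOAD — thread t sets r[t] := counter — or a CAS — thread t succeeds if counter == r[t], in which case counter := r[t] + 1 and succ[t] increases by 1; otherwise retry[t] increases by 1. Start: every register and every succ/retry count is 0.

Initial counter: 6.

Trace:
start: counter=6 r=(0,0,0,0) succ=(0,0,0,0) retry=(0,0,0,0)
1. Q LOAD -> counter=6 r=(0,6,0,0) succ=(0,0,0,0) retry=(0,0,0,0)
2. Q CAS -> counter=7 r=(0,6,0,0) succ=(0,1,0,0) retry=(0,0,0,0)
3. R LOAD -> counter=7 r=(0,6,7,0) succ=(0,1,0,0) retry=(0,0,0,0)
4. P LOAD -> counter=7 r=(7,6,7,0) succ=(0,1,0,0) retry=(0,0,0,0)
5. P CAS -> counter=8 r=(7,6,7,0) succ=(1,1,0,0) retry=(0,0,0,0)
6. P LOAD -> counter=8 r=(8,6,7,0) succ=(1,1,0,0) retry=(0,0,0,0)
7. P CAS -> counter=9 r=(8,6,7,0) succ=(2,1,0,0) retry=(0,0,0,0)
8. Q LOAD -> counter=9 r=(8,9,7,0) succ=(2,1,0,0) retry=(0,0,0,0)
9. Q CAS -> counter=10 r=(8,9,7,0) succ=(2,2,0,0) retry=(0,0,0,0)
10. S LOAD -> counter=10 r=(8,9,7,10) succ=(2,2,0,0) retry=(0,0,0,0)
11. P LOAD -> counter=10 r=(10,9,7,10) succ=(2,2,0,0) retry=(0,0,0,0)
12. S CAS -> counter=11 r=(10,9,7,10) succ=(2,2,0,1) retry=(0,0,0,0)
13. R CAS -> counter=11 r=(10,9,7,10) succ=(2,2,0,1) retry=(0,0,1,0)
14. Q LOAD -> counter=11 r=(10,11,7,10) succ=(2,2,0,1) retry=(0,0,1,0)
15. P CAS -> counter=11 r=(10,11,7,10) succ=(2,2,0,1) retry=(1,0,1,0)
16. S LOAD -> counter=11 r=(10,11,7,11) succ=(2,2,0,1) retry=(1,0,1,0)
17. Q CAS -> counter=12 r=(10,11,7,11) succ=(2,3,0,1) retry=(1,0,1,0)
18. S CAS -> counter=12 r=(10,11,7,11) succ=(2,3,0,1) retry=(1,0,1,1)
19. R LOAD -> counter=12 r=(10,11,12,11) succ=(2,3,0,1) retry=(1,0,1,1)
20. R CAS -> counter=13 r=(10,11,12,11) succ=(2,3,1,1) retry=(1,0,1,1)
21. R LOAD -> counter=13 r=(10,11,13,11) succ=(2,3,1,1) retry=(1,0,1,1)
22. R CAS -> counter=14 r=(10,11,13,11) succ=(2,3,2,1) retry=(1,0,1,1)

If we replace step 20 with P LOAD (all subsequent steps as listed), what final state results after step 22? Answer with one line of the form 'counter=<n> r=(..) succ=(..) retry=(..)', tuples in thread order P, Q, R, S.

counter=13 r=(12,11,12,11) succ=(2,3,1,1) retry=(1,0,1,1)

(re-executing from step 20 with the substitution; state before step 20: counter=12 r=(10,11,12,11) succ=(2,3,0,1) retry=(1,0,1,1))
20. P LOAD -> counter=12 r=(12,11,12,11) succ=(2,3,0,1) retry=(1,0,1,1)
21. R LOAD -> counter=12 r=(12,11,12,11) succ=(2,3,0,1) retry=(1,0,1,1)
22. R CAS -> counter=13 r=(12,11,12,11) succ=(2,3,1,1) retry=(1,0,1,1)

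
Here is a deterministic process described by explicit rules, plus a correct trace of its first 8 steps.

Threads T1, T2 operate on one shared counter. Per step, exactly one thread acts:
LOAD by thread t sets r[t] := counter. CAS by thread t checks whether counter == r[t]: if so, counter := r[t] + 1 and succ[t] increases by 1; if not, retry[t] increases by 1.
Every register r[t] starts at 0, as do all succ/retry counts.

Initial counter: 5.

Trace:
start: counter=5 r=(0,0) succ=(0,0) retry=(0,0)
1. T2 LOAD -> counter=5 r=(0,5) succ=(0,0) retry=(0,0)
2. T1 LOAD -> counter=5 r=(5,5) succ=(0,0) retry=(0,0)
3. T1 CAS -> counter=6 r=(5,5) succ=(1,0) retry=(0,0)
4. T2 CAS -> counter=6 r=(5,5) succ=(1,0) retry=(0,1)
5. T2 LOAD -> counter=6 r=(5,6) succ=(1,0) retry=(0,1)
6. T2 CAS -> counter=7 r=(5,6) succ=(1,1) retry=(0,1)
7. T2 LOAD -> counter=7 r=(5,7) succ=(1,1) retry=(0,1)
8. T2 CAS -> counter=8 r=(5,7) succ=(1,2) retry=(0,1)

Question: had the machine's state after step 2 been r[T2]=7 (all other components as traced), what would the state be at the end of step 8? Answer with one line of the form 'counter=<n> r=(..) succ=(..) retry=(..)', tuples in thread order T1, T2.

state after step 2 := counter=5 r=(5,7) succ=(0,0) retry=(0,0)
3. T1 CAS -> counter=6 r=(5,7) succ=(1,0) retry=(0,0)
4. T2 CAS -> counter=6 r=(5,7) succ=(1,0) retry=(0,1)
5. T2 LOAD -> counter=6 r=(5,6) succ=(1,0) retry=(0,1)
6. T2 CAS -> counter=7 r=(5,6) succ=(1,1) retry=(0,1)
7. T2 LOAD -> counter=7 r=(5,7) succ=(1,1) retry=(0,1)
8. T2 CAS -> counter=8 r=(5,7) succ=(1,2) retry=(0,1)

counter=8 r=(5,7) succ=(1,2) retry=(0,1)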